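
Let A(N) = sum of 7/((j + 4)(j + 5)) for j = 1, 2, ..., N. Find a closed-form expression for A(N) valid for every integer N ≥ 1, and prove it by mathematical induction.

We claim A(N) = 7N/(5(N + 5)) for all N ≥ 1.
Base case (N = 1): A(1) = 7/30, and the closed form gives 7/30. They agree.
Inductive step: assume the claim holds for N = j, so A(j) = 7j/(5(j + 5)).
Then A(j+1) = A(j) + (7/((j + 5)(j + 6))) = (7j/(5(j + 5))) + (7/((j + 5)(j + 6))).
Simplifying, A(j+1) = 7(j + 1)/(5(j + 6)) = 7(j+1)/(5((j+1) + 5)),
which is the closed form with N = j+1.
Hence, by induction on N, the claim holds for every N ≥ 1.

A(N) = 7N/(5(N + 5))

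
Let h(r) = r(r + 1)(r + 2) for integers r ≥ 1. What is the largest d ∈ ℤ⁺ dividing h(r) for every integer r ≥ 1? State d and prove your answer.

Computing the first values: h(1) = 6 and h(2) = 24; gcd(6, 24) = 6, so d ≤ 6.
We prove 6 | r(r + 1)(r + 2) for all r ≥ 1 by induction on r.
Base case (r = 1): h(1) = 6 = 6·(1), so 6 | h(1).
Inductive step: assume the claim holds for r = i, i.e. 6 | h(i). Then
h(i+1) − h(i) = (i+1)·(i+2)·(i+3) − i·(i+1)·(i+2) = (i+1)·(i+2)·[(i+3) − i] = 3·(i+1)·(i+2). The product of 2 consecutive integers is divisible by (2)! = 2, so h(i+1) − h(i) is divisible by 3·2 = 6. By the inductive hypothesis 6 | h(i), hence 6 | h(i+1).
Hence, by induction on r, the claim holds for every r ≥ 1.
Therefore the largest such d is 6.

d = 6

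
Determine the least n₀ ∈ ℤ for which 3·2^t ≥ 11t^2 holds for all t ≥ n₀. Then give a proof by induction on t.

n₀ = 8

At t = 7: 384 < 539, so the inequality fails and n₀ ≥ 8. We prove 3·2^t ≥ 11t^2 for all t ≥ 8.
Base step (t = 8): 3·2^t = 768 and 11t^2 = 704, so 768 ≥ 704.
Inductive step: assume the claim holds for t = m, so 3·2^m ≥ 11m^2.
Then 3·2^(m + 1) = 2·(3·2^m) ≥ 2·(11m^2).
Also, for m ≥ 8 we have 2·(11m^2) ≥ 11(m+1)^2, since 2 ≥ (1 + 1/m)^2 for all m ≥ 8.
Combining, 3·2^(m + 1) ≥ 11(m+1)^2.
By induction, the statement is established for all t ≥ 8.
Hence the smallest such n₀ is 8.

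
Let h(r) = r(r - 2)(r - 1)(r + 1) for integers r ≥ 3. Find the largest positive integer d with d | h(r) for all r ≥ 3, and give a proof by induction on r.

Computing the first values: h(3) = 24 and h(4) = 120; gcd(24, 120) = 24, so d ≤ 24.
We prove 24 | r(r - 2)(r - 1)(r + 1) for all r ≥ 3 by induction on r.
For the base case r = 3: h(3) = 24 = 24·(1), so 24 | h(3).
For the inductive step, assume it holds for an arbitrary p ≥ 3, i.e. 24 | h(p). Then
h(p+1) − h(p) = (p-1)·p·(p+1)·(p+2) − (p-2)·(p-1)·p·(p+1) = (p-1)·p·(p+1)·[(p+2) − (p-2)] = 4·(p-1)·p·(p+1). The product of 3 consecutive integers is divisible by (3)! = 6, so h(p+1) − h(p) is divisible by 4·6 = 24. By the inductive hypothesis 24 | h(p), hence 24 | h(p+1).
Hence, by induction on r, the claim holds for every r ≥ 3.
Therefore the largest such d is 24.

d = 24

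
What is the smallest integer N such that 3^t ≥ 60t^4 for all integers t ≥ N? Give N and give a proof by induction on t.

N = 14

At t = 13: 1594323 < 1713660, so the inequality fails and N ≥ 14. We prove 3^t ≥ 60t^4 for all t ≥ 14.
Base step (t = 14): 3^t = 4782969 and 60t^4 = 2304960, so 4782969 ≥ 2304960.
For the inductive step, assume it holds for an arbitrary i ≥ 14, so 3^i ≥ 60i^4.
Then 3^(i + 1) = 3·(3^i) ≥ 3·(60i^4).
Also, for i ≥ 14 we have 3·(60i^4) ≥ 60(i+1)^4, since 3 ≥ (1 + 1/i)^4 for all i ≥ 14.
Combining, 3^(i + 1) ≥ 60(i+1)^4.
By induction, the statement is established for all t ≥ 14.
Hence the smallest such N is 14.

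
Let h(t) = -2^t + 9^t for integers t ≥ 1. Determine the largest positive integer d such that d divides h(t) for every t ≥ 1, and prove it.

d = 7

Computing the first values: h(1) = 7 and h(2) = 77; gcd(7, 77) = 7, so d ≤ 7.
We prove 7 | -2^t + 9^t for all t ≥ 1 by induction on t.
Base case (t = 1): h(1) = 7 = 7·(1), so 7 | h(1).
Inductive step: suppose the statement holds for some j ≥ 1, i.e. 7 | h(j). Then
9^{j+1} − 2^{j+1} = 9·9^j − 2·2^j = 9·(9^j − 2^j) + (7)·2^j. The first term is divisible by 7 by the inductive hypothesis, and the second term (7)·2^j is divisible by 7 since 7 | 7. Hence 7 | h(j+1).
Hence, by induction on t, the claim holds for every t ≥ 1.
Therefore the largest such d is 7.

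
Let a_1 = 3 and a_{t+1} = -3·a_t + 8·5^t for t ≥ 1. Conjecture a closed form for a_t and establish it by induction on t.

Computing the first terms: a_1 = 3, a_2 = 31, a_3 = 107. This suggests a_t = -2(-3)^(t - 1) + 5^t.
When t = 1: the formula gives 3 = 3 = a_1.
Inductive step: assume the claim holds for t = i, so a_i = -2(-3)^(i - 1) + 5^i.
Then a_{i+1} = -3·a_i + 8·5^i = -3·(-2(-3)^(i - 1) + 5^i) + 8·5^i = -2(-3)^i + 5^(i + 1) = -2(-3)^((i+1) - 1) + 5^(i+1),
which is the claimed formula at t = i+1.
By the principle of mathematical induction, the result holds for all t ≥ 1.

a_t = -2(-3)^(t - 1) + 5^t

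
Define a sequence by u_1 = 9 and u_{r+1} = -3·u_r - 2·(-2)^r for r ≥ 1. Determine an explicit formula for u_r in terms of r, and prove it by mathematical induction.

Computing the first terms: u_1 = 9, u_2 = -23, u_3 = 61. This suggests u_r = (-2)^(r + 1) + 5(-3)^(r - 1).
When r = 1: the formula gives 9 = 9 = u_1.
For the inductive step, assume it holds for an arbitrary p ≥ 1, so u_p = (-2)^(p + 1) + 5(-3)^(p - 1).
Then u_{p+1} = -3·u_p - 2·(-2)^p = -3·((-2)^(p + 1) + 5(-3)^(p - 1)) - 2·(-2)^p = (-2)^(p + 2) + 5(-3)^p = (-2)^((p+1) + 1) + 5(-3)^((p+1) - 1),
which is the claimed formula at r = p+1.
Hence, by induction on r, the claim holds for every r ≥ 1.

u_r = (-2)^(r + 1) + 5(-3)^(r - 1)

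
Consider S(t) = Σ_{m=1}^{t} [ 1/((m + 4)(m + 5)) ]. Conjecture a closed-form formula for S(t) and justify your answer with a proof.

We claim S(t) = t/(5(t + 5)) for all t ≥ 1.
When t = 1: S(1) = 1/30, and the closed form gives 1/30. They agree.
Inductive step: assume the claim holds for t = m, so S(m) = m/(5(m + 5)).
Then S(m+1) = S(m) + (1/((m + 5)(m + 6))) = (m/(5(m + 5))) + (1/((m + 5)(m + 6))).
Simplifying, S(m+1) = (m + 1)/(5(m + 6)) = (m+1)/(5((m+1) + 5)),
which is the closed form with t = m+1.
Hence, by induction on t, the claim holds for every t ≥ 1.

S(t) = t/(5(t + 5))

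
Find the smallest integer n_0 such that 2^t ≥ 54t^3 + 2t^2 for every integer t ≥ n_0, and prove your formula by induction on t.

n_0 = 19

At t = 18: 262144 < 315576, so the inequality fails and n_0 ≥ 19. We prove 2^t ≥ 54t^3 + 2t^2 for all t ≥ 19.
When t = 19: 2^t = 524288 and 54t^3 + 2t^2 = 371108, so 524288 ≥ 371108.
Inductive step: assume the claim holds for t = m, so 2^m ≥ 54m^3 + 2m^2.
Then 2^(m + 1) = 2·(2^m) ≥ 2·(54m^3 + 2m^2).
Also, for m ≥ 19 we have 2·(54m^3 + 2m^2) ≥ 54(m+1)^3 + 2(m+1)^2, since 2·(54m^3 + 2m^2) − (54(m+1)^3 + 2(m+1)^2) = 54m^3 - 160m^2 - 166m - 56, which is nonnegative for all m ≥ 19.
Combining, 2^(m + 1) ≥ 54(m+1)^3 + 2(m+1)^2.
By induction, the statement is established for all t ≥ 19.
Hence the smallest such n_0 is 19.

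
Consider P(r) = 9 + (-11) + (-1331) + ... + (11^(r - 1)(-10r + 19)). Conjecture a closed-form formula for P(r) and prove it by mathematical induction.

P(r) = 11^r(-r + 2) - 2

We claim P(r) = 11^r(-r + 2) - 2 for all r ≥ 1.
Base step (r = 1): P(1) = 9, and the closed form gives 9. They agree.
Inductive step: suppose the statement holds for some k ≥ 1, so P(k) = 11^k(-k + 2) - 2.
Then P(k+1) = P(k) + (11^k(-10k + 9)) = (11^k(-k + 2) - 2) + (11^k(-10k + 9)).
Simplifying, P(k+1) = -11^(k + 1)k + 11^(k + 1) - 2 = 11^(k+1)(-(k+1) + 2) - 2,
which is the closed form with r = k+1.
This completes the induction.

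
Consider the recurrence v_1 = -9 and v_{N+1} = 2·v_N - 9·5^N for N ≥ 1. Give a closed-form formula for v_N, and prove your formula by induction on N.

v_N = 3·2^N - 3·5^N

Computing the first terms: v_1 = -9, v_2 = -63, v_3 = -351. This suggests v_N = 3·2^N - 3·5^N.
Base step (N = 1): the formula gives -9 = -9 = v_1.
Inductive step: assume the claim holds for N = k, so v_k = 3·2^k - 3·5^k.
Then v_{k+1} = 2·v_k - 9·5^k = 2·(3·2^k - 3·5^k) - 9·5^k = 3·2^(k + 1) - 3·5^(k + 1),
which is the claimed formula at N = k+1.
By the principle of mathematical induction, the result holds for all N ≥ 1.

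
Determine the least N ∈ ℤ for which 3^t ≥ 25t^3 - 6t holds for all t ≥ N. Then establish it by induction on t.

N = 9

At t = 8: 6561 < 12752, so the inequality fails and N ≥ 9. We prove 3^t ≥ 25t^3 - 6t for all t ≥ 9.
Base step (t = 9): 3^t = 19683 and 25t^3 - 6t = 18171, so 19683 ≥ 18171.
For the inductive step, assume it holds for an arbitrary m ≥ 9, so 3^m ≥ 25m^3 - 6m.
Then 3^(m + 1) = 3·(3^m) ≥ 3·(25m^3 - 6m).
Also, for m ≥ 9 we have 3·(25m^3 - 6m) ≥ 25(m+1)^3 - 6(m+1), since 3·(25m^3 - 6m) − (25(m+1)^3 - 6(m+1)) = 50m^3 - 75m^2 - 87m - 19, which is nonnegative for all m ≥ 9.
Combining, 3^(m + 1) ≥ 25(m+1)^3 - 6(m+1).
By induction, the statement is established for all t ≥ 9.
Hence the smallest such N is 9.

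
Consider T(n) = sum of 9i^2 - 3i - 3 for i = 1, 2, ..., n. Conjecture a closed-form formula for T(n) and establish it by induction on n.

We claim T(n) = 3n(n^2 + n - 1) for all n ≥ 1.
When n = 1: T(1) = 3, and the closed form gives 3. They agree.
Suppose the result is true for n = i, so T(i) = 3i(i^2 + i - 1).
Then T(i+1) = T(i) + (9i^2 + 15i + 3) = (3i(i^2 + i - 1)) + (9i^2 + 15i + 3).
Simplifying, T(i+1) = 3(i + 1)(i^2 + 3i + 1) = 3(i+1)((i+1)^2 + (i+1) - 1),
which is the closed form with n = i+1.
By the principle of mathematical induction, the result holds for all n ≥ 1.

T(n) = 3n(n^2 + n - 1)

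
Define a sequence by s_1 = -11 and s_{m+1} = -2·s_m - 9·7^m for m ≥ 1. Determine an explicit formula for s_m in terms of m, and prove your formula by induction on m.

Computing the first terms: s_1 = -11, s_2 = -41, s_3 = -359. This suggests s_m = -(-2)^(m + 1) - 7^m.
Base case (m = 1): the formula gives -11 = -11 = s_1.
For the inductive step, assume it holds for an arbitrary r ≥ 1, so s_r = -(-2)^(r + 1) - 7^r.
Then s_{r+1} = -2·s_r - 9·7^r = -2·(-(-2)^(r + 1) - 7^r) - 9·7^r = -(-2)^(r + 2) - 7^(r + 1) = -(-2)^((r+1) + 1) - 7^(r+1),
which is the claimed formula at m = r+1.
This completes the induction.

s_m = -(-2)^(m + 1) - 7^m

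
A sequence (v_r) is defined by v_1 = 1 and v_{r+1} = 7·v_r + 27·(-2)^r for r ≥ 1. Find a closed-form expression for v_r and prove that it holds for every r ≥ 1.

Computing the first terms: v_1 = 1, v_2 = -47, v_3 = -221. This suggests v_r = -3(-2)^r - 5·7^(r - 1).
Base step (r = 1): the formula gives 1 = 1 = v_1.
Inductive step: suppose the statement holds for some m ≥ 1, so v_m = -3(-2)^m - 5·7^(m - 1).
Then v_{m+1} = 7·v_m + 27·(-2)^m = 7·(-3(-2)^m - 5·7^(m - 1)) + 27·(-2)^m = -3(-2)^(m + 1) - 5·7^m = -3(-2)^(m+1) - 5·7^((m+1) - 1),
which is the claimed formula at r = m+1.
Hence, by induction on r, the claim holds for every r ≥ 1.

v_r = -3(-2)^r - 5·7^(r - 1)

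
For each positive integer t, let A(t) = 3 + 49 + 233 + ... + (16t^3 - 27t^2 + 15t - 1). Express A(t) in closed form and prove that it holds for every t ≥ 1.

We claim A(t) = t(4t^3 - t^2 - 2t + 2) for all t ≥ 1.
For the base case t = 1: A(1) = 3, and the closed form gives 3. They agree.
Suppose the result is true for t = m, so A(m) = m(4m^3 - m^2 - 2m + 2).
Then A(m+1) = A(m) + (16m^3 + 21m^2 + 9m + 3) = (m(4m^3 - m^2 - 2m + 2)) + (16m^3 + 21m^2 + 9m + 3).
Simplifying, A(m+1) = (m + 1)(4m^3 + 11m^2 + 8m + 3) = (m+1)(4(m+1)^3 - (m+1)^2 - 2(m+1) + 2),
which is the closed form with t = m+1.
By induction, the statement is established for all t ≥ 1.

A(t) = t(4t^3 - t^2 - 2t + 2)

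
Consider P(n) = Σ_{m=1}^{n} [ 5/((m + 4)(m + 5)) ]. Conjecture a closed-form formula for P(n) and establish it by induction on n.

We claim P(n) = n/(n + 5) for all n ≥ 1.
Base case (n = 1): P(1) = 1/6, and the closed form gives 1/6. They agree.
Inductive step: suppose the statement holds for some m ≥ 1, so P(m) = m/(m + 5).
Then P(m+1) = P(m) + (5/((m + 5)(m + 6))) = (m/(m + 5)) + (5/((m + 5)(m + 6))).
Simplifying, P(m+1) = (m + 1)/(m + 6) = (m+1)/((m+1) + 5),
which is the closed form with n = m+1.
This completes the induction.

P(n) = n/(n + 5)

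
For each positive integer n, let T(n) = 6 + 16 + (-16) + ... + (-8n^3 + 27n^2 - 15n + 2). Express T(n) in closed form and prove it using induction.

T(n) = -n(2n^3 - 5n^2 - 4n + 1)

We claim T(n) = -n(2n^3 - 5n^2 - 4n + 1) for all n ≥ 1.
Base case (n = 1): T(1) = 6, and the closed form gives 6. They agree.
For the inductive step, assume it holds for an arbitrary k ≥ 1, so T(k) = k(-2k^3 + 5k^2 + 4k - 1).
Then T(k+1) = T(k) + (-8k^3 + 3k^2 + 15k + 6) = (k(-2k^3 + 5k^2 + 4k - 1)) + (-8k^3 + 3k^2 + 15k + 6).
Simplifying, T(k+1) = -(k + 1)(2k^3 + k^2 - 8k - 6) = -(k+1)(2(k+1)^3 - 5(k+1)^2 - 4(k+1) + 1),
which is the closed form with n = k+1.
Hence, by induction on n, the claim holds for every n ≥ 1.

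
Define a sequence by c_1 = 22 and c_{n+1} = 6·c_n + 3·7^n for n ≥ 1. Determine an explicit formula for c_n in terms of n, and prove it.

c_n = 6^(n - 1) + 3·7^n

Computing the first terms: c_1 = 22, c_2 = 153, c_3 = 1065. This suggests c_n = 6^(n - 1) + 3·7^n.
Base step (n = 1): the formula gives 22 = 22 = c_1.
For the inductive step, assume it holds for an arbitrary p ≥ 1, so c_p = 6^(p - 1) + 3·7^p.
Then c_{p+1} = 6·c_p + 3·7^p = 6·(6^(p - 1) + 3·7^p) + 3·7^p = 6^p + 3·7^(p + 1) = 6^((p+1) - 1) + 3·7^(p+1),
which is the claimed formula at n = p+1.
This completes the induction.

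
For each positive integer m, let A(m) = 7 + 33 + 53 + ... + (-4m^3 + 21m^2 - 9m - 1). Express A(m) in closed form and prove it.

A(m) = -m(m^3 - 5m^2 - 5m + 2)

We claim A(m) = -m(m^3 - 5m^2 - 5m + 2) for all m ≥ 1.
When m = 1: A(1) = 7, and the closed form gives 7. They agree.
For the inductive step, assume it holds for an arbitrary i ≥ 1, so A(i) = i(-i^3 + 5i^2 + 5i - 2).
Then A(i+1) = A(i) + (-4i^3 + 9i^2 + 21i + 7) = (i(-i^3 + 5i^2 + 5i - 2)) + (-4i^3 + 9i^2 + 21i + 7).
Simplifying, A(i+1) = -(i + 1)(i^3 - 2i^2 - 12i - 7) = -(i+1)((i+1)^3 - 5(i+1)^2 - 5(i+1) + 2),
which is the closed form with m = i+1.
By the principle of mathematical induction, the result holds for all m ≥ 1.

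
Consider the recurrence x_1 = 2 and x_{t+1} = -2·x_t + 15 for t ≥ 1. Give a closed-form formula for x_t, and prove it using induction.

x_t = -3(-2)^(t - 1) + 5

Computing the first terms: x_1 = 2, x_2 = 11, x_3 = -7. This suggests x_t = -3(-2)^(t - 1) + 5.
Base case (t = 1): the formula gives 2 = 2 = x_1.
Inductive step: suppose the statement holds for some k ≥ 1, so x_k = -3(-2)^(k - 1) + 5.
Then x_{k+1} = -2·x_k + 15 = -2·(-3(-2)^(k - 1) + 5) + 15 = -3(-2)^k + 5 = -3(-2)^((k+1) - 1) + 5,
which is the claimed formula at t = k+1.
Hence, by induction on t, the claim holds for every t ≥ 1.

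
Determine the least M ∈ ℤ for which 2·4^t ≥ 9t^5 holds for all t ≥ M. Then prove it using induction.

At t = 9: 524288 < 531441, so the inequality fails and M ≥ 10. We prove 2·4^t ≥ 9t^5 for all t ≥ 10.
Base step (t = 10): 2·4^t = 2097152 and 9t^5 = 900000, so 2097152 ≥ 900000.
Inductive step: assume the claim holds for t = m, so 2·4^m ≥ 9m^5.
Then 2·4^(m + 1) = 4·(2·4^m) ≥ 4·(9m^5).
Also, for m ≥ 10 we have 4·(9m^5) ≥ 9(m+1)^5, since 4 ≥ (1 + 1/m)^5 for all m ≥ 10.
Combining, 2·4^(m + 1) ≥ 9(m+1)^5.
Hence, by induction on t, the claim holds for every t ≥ 10.
Hence the smallest such M is 10.

M = 10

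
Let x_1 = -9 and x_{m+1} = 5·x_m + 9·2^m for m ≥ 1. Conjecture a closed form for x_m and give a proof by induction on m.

Computing the first terms: x_1 = -9, x_2 = -27, x_3 = -99. This suggests x_m = -3·2^m - 3·5^(m - 1).
Base case (m = 1): the formula gives -9 = -9 = x_1.
Inductive step: suppose the statement holds for some p ≥ 1, so x_p = -3·2^p - 3·5^(p - 1).
Then x_{p+1} = 5·x_p + 9·2^p = 5·(-3·2^p - 3·5^(p - 1)) + 9·2^p = -3·2^(p + 1) - 3·5^p = -3·2^(p+1) - 3·5^((p+1) - 1),
which is the claimed formula at m = p+1.
By the principle of mathematical induction, the result holds for all m ≥ 1.

x_m = -3·2^m - 3·5^(m - 1)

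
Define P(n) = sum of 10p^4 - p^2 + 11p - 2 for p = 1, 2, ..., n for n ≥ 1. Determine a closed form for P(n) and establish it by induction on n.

P(n) = n(2n^4 + 5n^3 + 3n^2 + 5n + 3)

We claim P(n) = n(2n^4 + 5n^3 + 3n^2 + 5n + 3) for all n ≥ 1.
When n = 1: P(1) = 18, and the closed form gives 18. They agree.
Inductive step: assume the claim holds for n = p, so P(p) = p(2p^4 + 5p^3 + 3p^2 + 5p + 3).
Then P(p+1) = P(p) + (11p + 10(p + 1)^4 - (p + 1)^2 + 9) = (p(2p^4 + 5p^3 + 3p^2 + 5p + 3)) + (11p + 10(p + 1)^4 - (p + 1)^2 + 9).
Simplifying, P(p+1) = (p + 1)(2p^4 + 13p^3 + 30p^2 + 34p + 18) = (p+1)(2(p+1)^4 + 5(p+1)^3 + 3(p+1)^2 + 5(p+1) + 3),
which is the closed form with n = p+1.
Hence, by induction on n, the claim holds for every n ≥ 1.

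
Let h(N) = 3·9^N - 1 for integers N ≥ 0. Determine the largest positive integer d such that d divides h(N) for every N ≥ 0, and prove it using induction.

d = 2

Computing the first values: h(0) = 2 and h(1) = 26; gcd(2, 26) = 2, so d ≤ 2.
We prove 2 | 3·9^N - 1 for all N ≥ 0 by induction on N.
For the base case N = 0: h(0) = 2 = 2·(1), so 2 | h(0).
For the inductive step, assume it holds for an arbitrary r ≥ 0, i.e. 2 | h(r). Then
h(r+1) = 3·9^(r+1) - 1 = 9·(3·9^r - 1) + 8 = 9·h(r) + 8. The first term is divisible by 2 by the inductive hypothesis, and 8 is divisible by 2. Hence 2 | h(r+1).
This completes the induction.
Therefore the largest such d is 2.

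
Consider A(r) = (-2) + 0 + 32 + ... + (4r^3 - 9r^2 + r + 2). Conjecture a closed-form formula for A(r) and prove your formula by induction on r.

A(r) = r(r^3 - r^2 - 3r + 1)

We claim A(r) = r(r^3 - r^2 - 3r + 1) for all r ≥ 1.
For the base case r = 1: A(1) = -2, and the closed form gives -2. They agree.
Inductive step: assume the claim holds for r = i, so A(i) = i(i^3 - i^2 - 3i + 1).
Then A(i+1) = A(i) + (4i^3 + 3i^2 - 5i - 2) = (i(i^3 - i^2 - 3i + 1)) + (4i^3 + 3i^2 - 5i - 2).
Simplifying, A(i+1) = (i + 1)(i^3 + 2i^2 - 2i - 2) = (i+1)((i+1)^3 - (i+1)^2 - 3(i+1) + 1),
which is the closed form with r = i+1.
By the principle of mathematical induction, the result holds for all r ≥ 1.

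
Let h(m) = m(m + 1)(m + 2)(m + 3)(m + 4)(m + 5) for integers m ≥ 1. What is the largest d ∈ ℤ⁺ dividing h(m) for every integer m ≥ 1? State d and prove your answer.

Computing the first values: h(1) = 720 and h(2) = 5040; gcd(720, 5040) = 720, so d ≤ 720.
We prove 720 | m(m + 1)(m + 2)(m + 3)(m + 4)(m + 5) for all m ≥ 1 by induction on m.
When m = 1: h(1) = 720 = 720·(1), so 720 | h(1).
Inductive step: assume the claim holds for m = k, i.e. 720 | h(k). Then
h(k+1) − h(k) = (k+1)·(k+2)·(k+3)·(k+4)·(k+5)·(k+6) − k·(k+1)·(k+2)·(k+3)·(k+4)·(k+5) = (k+1)·(k+2)·(k+3)·(k+4)·(k+5)·[(k+6) − k] = 6·(k+1)·(k+2)·(k+3)·(k+4)·(k+5). The product of 5 consecutive integers is divisible by (5)! = 120, so h(k+1) − h(k) is divisible by 6·120 = 720. By the inductive hypothesis 720 | h(k), hence 720 | h(k+1).
By induction, the statement is established for all m ≥ 1.
Therefore the largest such d is 720.

d = 720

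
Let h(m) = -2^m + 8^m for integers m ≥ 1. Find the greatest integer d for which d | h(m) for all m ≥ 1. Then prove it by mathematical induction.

Computing the first values: h(1) = 6 and h(2) = 60; gcd(6, 60) = 6, so d ≤ 6.
We prove 6 | -2^m + 8^m for all m ≥ 1 by induction on m.
For the base case m = 1: h(1) = 6 = 6·(1), so 6 | h(1).
Suppose the result is true for m = p, i.e. 6 | h(p). Then
8^{p+1} − 2^{p+1} = 8·8^p − 2·2^p = 8·(8^p − 2^p) + (6)·2^p. The first term is divisible by 6 by the inductive hypothesis, and the second term (6)·2^p is divisible by 6 since 6 | 6. Hence 6 | h(p+1).
Hence, by induction on m, the claim holds for every m ≥ 1.
Therefore the largest such d is 6.

d = 6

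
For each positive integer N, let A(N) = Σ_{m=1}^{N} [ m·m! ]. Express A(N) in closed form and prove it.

We claim A(N) = (N + 1)! - 1 for all N ≥ 1.
For the base case N = 1: A(1) = 1, and the closed form gives 1. They agree.
Inductive step: assume the claim holds for N = m, so A(m) = (m + 1)! - 1.
Then A(m+1) = A(m) + ((m + 1)(m + 1)!) = ((m + 1)! - 1) + ((m + 1)(m + 1)!).
Simplifying, A(m+1) = ((m+1) + 1)! - 1,
which is the closed form with N = m+1.
By induction, the statement is established for all N ≥ 1.

A(N) = (N + 1)! - 1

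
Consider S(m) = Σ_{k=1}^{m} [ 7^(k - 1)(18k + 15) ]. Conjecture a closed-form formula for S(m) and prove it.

S(m) = 7^m(3m + 2) - 2

We claim S(m) = 7^m(3m + 2) - 2 for all m ≥ 1.
For the base case m = 1: S(1) = 33, and the closed form gives 33. They agree.
For the inductive step, assume it holds for an arbitrary k ≥ 1, so S(k) = 7^k(3k + 2) - 2.
Then S(k+1) = S(k) + (7^k(18k + 33)) = (7^k(3k + 2) - 2) + (7^k(18k + 33)).
Simplifying, S(k+1) = 21·7^k·k + 35·7^k - 2 = 7^(k+1)(3(k+1) + 2) - 2,
which is the closed form with m = k+1.
By induction, the statement is established for all m ≥ 1.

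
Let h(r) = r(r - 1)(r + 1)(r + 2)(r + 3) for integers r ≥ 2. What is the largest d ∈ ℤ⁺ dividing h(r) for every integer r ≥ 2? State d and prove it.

Computing the first values: h(2) = 120 and h(3) = 720; gcd(120, 720) = 120, so d ≤ 120.
We prove 120 | r(r - 1)(r + 1)(r + 2)(r + 3) for all r ≥ 2 by induction on r.
For the base case r = 2: h(2) = 120 = 120·(1), so 120 | h(2).
Inductive step: suppose the statement holds for some j ≥ 2, i.e. 120 | h(j). Then
h(j+1) − h(j) = j·(j+1)·(j+2)·(j+3)·(j+4) − (j-1)·j·(j+1)·(j+2)·(j+3) = j·(j+1)·(j+2)·(j+3)·[(j+4) − (j-1)] = 5·j·(j+1)·(j+2)·(j+3). The product of 4 consecutive integers is divisible by (4)! = 24, so h(j+1) − h(j) is divisible by 5·24 = 120. By the inductive hypothesis 120 | h(j), hence 120 | h(j+1).
This completes the induction.
Therefore the largest such d is 120.

d = 120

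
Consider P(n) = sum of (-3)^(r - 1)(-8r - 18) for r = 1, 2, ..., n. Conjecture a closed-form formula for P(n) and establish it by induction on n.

P(n) = (-3)^n(2n + 5) - 5

We claim P(n) = (-3)^n(2n + 5) - 5 for all n ≥ 1.
Base case (n = 1): P(1) = -26, and the closed form gives -26. They agree.
Suppose the result is true for n = r, so P(r) = (-3)^r(2r + 5) - 5.
Then P(r+1) = P(r) + ((-3)^r(-8r - 26)) = ((-3)^r(2r + 5) - 5) + ((-3)^r(-8r - 26)).
Simplifying, P(r+1) = -6(-3)^r·r - 21(-3)^r - 5 = (-3)^(r+1)(2(r+1) + 5) - 5,
which is the closed form with n = r+1.
By the principle of mathematical induction, the result holds for all n ≥ 1.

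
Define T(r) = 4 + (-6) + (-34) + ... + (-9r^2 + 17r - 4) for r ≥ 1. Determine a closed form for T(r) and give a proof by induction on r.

We claim T(r) = -r(3r^2 - 4r - 3) for all r ≥ 1.
Base step (r = 1): T(1) = 4, and the closed form gives 4. They agree.
Inductive step: assume the claim holds for r = m, so T(m) = m(-3m^2 + 4m + 3).
Then T(m+1) = T(m) + (-9m^2 - m + 4) = (m(-3m^2 + 4m + 3)) + (-9m^2 - m + 4).
Simplifying, T(m+1) = -(m + 1)(3m^2 + 2m - 4) = -(m+1)(3(m+1)^2 - 4(m+1) - 3),
which is the closed form with r = m+1.
Hence, by induction on r, the claim holds for every r ≥ 1.

T(r) = -r(3r^2 - 4r - 3)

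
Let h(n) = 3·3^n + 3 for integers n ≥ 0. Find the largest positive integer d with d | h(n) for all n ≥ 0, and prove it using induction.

Computing the first values: h(0) = 6 and h(1) = 12; gcd(6, 12) = 6, so d ≤ 6.
We prove 6 | 3·3^n + 3 for all n ≥ 0 by induction on n.
For the base case n = 0: h(0) = 6 = 6·(1), so 6 | h(0).
Suppose the result is true for n = k, i.e. 6 | h(k). Then
h(k+1) = 3·3^(k+1) + 3 = 3·(3·3^k + 3) - 6 = 3·h(k) - 6. The first term is divisible by 6 by the inductive hypothesis, and -6 is divisible by 6. Hence 6 | h(k+1).
Hence, by induction on n, the claim holds for every n ≥ 0.
Therefore the largest such d is 6.

d = 6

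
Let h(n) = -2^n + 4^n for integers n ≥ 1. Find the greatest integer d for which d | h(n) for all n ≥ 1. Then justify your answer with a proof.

Computing the first values: h(1) = 2 and h(2) = 12; gcd(2, 12) = 2, so d ≤ 2.
We prove 2 | -2^n + 4^n for all n ≥ 1 by induction on n.
Base case (n = 1): h(1) = 2 = 2·(1), so 2 | h(1).
Inductive step: assume the claim holds for n = r, i.e. 2 | h(r). Then
4^{r+1} − 2^{r+1} = 4·4^r − 2·2^r = 4·(4^r − 2^r) + (2)·2^r. The first term is divisible by 2 by the inductive hypothesis, and the second term (2)·2^r is divisible by 2 since 2 | 2. Hence 2 | h(r+1).
Hence, by induction on n, the claim holds for every n ≥ 1.
Therefore the largest such d is 2.

d = 2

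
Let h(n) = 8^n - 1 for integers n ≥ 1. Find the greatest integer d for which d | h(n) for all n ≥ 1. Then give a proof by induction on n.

d = 7

Computing the first values: h(1) = 7 and h(2) = 63; gcd(7, 63) = 7, so d ≤ 7.
We prove 7 | 8^n - 1 for all n ≥ 1 by induction on n.
When n = 1: h(1) = 7 = 7·(1), so 7 | h(1).
Inductive step: assume the claim holds for n = p, i.e. 7 | h(p). Then
8^{p+1} − 1^{p+1} = 8·8^p − 1·1^p = 8·(8^p − 1^p) + (7)·1^p. The first term is divisible by 7 by the inductive hypothesis, and the second term (7)·1^p is divisible by 7 since 7 | 7. Hence 7 | h(p+1).
By the principle of mathematical induction, the result holds for all n ≥ 1.
Therefore the largest such d is 7.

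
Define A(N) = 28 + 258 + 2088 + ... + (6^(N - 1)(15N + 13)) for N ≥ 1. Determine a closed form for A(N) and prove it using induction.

We claim A(N) = 6^N(3N + 2) - 2 for all N ≥ 1.
Base case (N = 1): A(1) = 28, and the closed form gives 28. They agree.
Suppose the result is true for N = r, so A(r) = 6^r(3r + 2) - 2.
Then A(r+1) = A(r) + (6^r(15r + 28)) = (6^r(3r + 2) - 2) + (6^r(15r + 28)).
Simplifying, A(r+1) = 18·6^r·r + 30·6^r - 2 = 6^(r+1)(3(r+1) + 2) - 2,
which is the closed form with N = r+1.
This completes the induction.

A(N) = 6^N(3N + 2) - 2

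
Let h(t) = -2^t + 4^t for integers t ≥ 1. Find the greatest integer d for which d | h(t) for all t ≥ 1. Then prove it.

d = 2

Computing the first values: h(1) = 2 and h(2) = 12; gcd(2, 12) = 2, so d ≤ 2.
We prove 2 | -2^t + 4^t for all t ≥ 1 by induction on t.
When t = 1: h(1) = 2 = 2·(1), so 2 | h(1).
Inductive step: assume the claim holds for t = k, i.e. 2 | h(k). Then
4^{k+1} − 2^{k+1} = 4·4^k − 2·2^k = 4·(4^k − 2^k) + (2)·2^k. The first term is divisible by 2 by the inductive hypothesis, and the second term (2)·2^k is divisible by 2 since 2 | 2. Hence 2 | h(k+1).
Hence, by induction on t, the claim holds for every t ≥ 1.
Therefore the largest such d is 2.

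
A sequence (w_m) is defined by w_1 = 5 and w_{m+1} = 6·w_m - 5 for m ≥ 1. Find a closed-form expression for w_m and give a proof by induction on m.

w_m = 4·6^(m - 1) + 1

Computing the first terms: w_1 = 5, w_2 = 25, w_3 = 145. This suggests w_m = 4·6^(m - 1) + 1.
For the base case m = 1: the formula gives 5 = 5 = w_1.
Inductive step: assume the claim holds for m = r, so w_r = 4·6^(r - 1) + 1.
Then w_{r+1} = 6·w_r - 5 = 6·(4·6^(r - 1) + 1) - 5 = 4·6^r + 1 = 4·6^((r+1) - 1) + 1,
which is the claimed formula at m = r+1.
This completes the induction.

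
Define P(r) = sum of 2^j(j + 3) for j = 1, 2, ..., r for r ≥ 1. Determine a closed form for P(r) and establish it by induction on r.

P(r) = 2·2^r(r + 2) - 4

We claim P(r) = 2·2^r(r + 2) - 4 for all r ≥ 1.
When r = 1: P(1) = 8, and the closed form gives 8. They agree.
Suppose the result is true for r = j, so P(j) = 2·2^j(j + 2) - 4.
Then P(j+1) = P(j) + (2^(j + 1)(j + 4)) = (2·2^j(j + 2) - 4) + (2^(j + 1)(j + 4)).
Simplifying, P(j+1) = 4·2^j·j + 12·2^j - 4 = 2·2^(j+1)((j+1) + 2) - 4,
which is the closed form with r = j+1.
Hence, by induction on r, the claim holds for every r ≥ 1.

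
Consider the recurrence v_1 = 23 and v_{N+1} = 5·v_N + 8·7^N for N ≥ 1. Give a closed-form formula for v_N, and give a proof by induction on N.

v_N = -5^N + 4·7^N

Computing the first terms: v_1 = 23, v_2 = 171, v_3 = 1247. This suggests v_N = -5^N + 4·7^N.
For the base case N = 1: the formula gives 23 = 23 = v_1.
Suppose the result is true for N = p, so v_p = -5^p + 4·7^p.
Then v_{p+1} = 5·v_p + 8·7^p = 5·(-5^p + 4·7^p) + 8·7^p = -5^(p + 1) + 4·7^(p + 1),
which is the claimed formula at N = p+1.
This completes the induction.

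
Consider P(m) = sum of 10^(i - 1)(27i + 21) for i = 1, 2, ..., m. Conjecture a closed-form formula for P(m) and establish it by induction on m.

P(m) = 10^m(3m + 2) - 2

We claim P(m) = 10^m(3m + 2) - 2 for all m ≥ 1.
When m = 1: P(1) = 48, and the closed form gives 48. They agree.
For the inductive step, assume it holds for an arbitrary i ≥ 1, so P(i) = 10^i(3i + 2) - 2.
Then P(i+1) = P(i) + (10^i(27i + 48)) = (10^i(3i + 2) - 2) + (10^i(27i + 48)).
Simplifying, P(i+1) = 30·10^i·i + 50·10^i - 2 = 10^(i+1)(3(i+1) + 2) - 2,
which is the closed form with m = i+1.
By the principle of mathematical induction, the result holds for all m ≥ 1.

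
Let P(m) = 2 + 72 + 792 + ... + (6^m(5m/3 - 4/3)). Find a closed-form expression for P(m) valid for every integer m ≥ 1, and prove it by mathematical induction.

P(m) = 2·6^m(m - 1) + 2

We claim P(m) = 2·6^m(m - 1) + 2 for all m ≥ 1.
For the base case m = 1: P(1) = 2, and the closed form gives 2. They agree.
Suppose the result is true for m = i, so P(i) = 2·6^i(i - 1) + 2.
Then P(i+1) = P(i) + (6^i(10i + 2)) = (2·6^i(i - 1) + 2) + (6^i(10i + 2)).
Simplifying, P(i+1) = 12·6^i·i + 2 = 2·6^(i+1)((i+1) - 1) + 2,
which is the closed form with m = i+1.
This completes the induction.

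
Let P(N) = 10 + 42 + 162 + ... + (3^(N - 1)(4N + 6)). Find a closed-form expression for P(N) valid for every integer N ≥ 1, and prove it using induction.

We claim P(N) = 2·3^N(N + 1) - 2 for all N ≥ 1.
When N = 1: P(1) = 10, and the closed form gives 10. They agree.
Inductive step: assume the claim holds for N = i, so P(i) = 2·3^i(i + 1) - 2.
Then P(i+1) = P(i) + (3^i(4i + 10)) = (2·3^i(i + 1) - 2) + (3^i(4i + 10)).
Simplifying, P(i+1) = 6·3^i·i + 12·3^i - 2 = 2·3^(i+1)((i+1) + 1) - 2,
which is the closed form with N = i+1.
Hence, by induction on N, the claim holds for every N ≥ 1.

P(N) = 2·3^N(N + 1) - 2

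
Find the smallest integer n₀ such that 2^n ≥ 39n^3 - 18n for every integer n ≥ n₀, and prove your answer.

n₀ = 18

At n = 17: 131072 < 191301, so the inequality fails and n₀ ≥ 18. We prove 2^n ≥ 39n^3 - 18n for all n ≥ 18.
For the base case n = 18: 2^n = 262144 and 39n^3 - 18n = 227124, so 262144 ≥ 227124.
Inductive step: suppose the statement holds for some j ≥ 18, so 2^j ≥ 39j^3 - 18j.
Then 2^(j + 1) = 2·(2^j) ≥ 2·(39j^3 - 18j).
Also, for j ≥ 18 we have 2·(39j^3 - 18j) ≥ 39(j+1)^3 - 18(j+1), since 2·(39j^3 - 18j) − (39(j+1)^3 - 18(j+1)) = 39j^3 - 117j^2 - 135j - 21, which is nonnegative for all j ≥ 18.
Combining, 2^(j + 1) ≥ 39(j+1)^3 - 18(j+1).
This completes the induction.
Hence the smallest such n₀ is 18.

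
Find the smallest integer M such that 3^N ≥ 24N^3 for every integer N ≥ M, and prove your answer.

M = 9

At N = 8: 6561 < 12288, so the inequality fails and M ≥ 9. We prove 3^N ≥ 24N^3 for all N ≥ 9.
When N = 9: 3^N = 19683 and 24N^3 = 17496, so 19683 ≥ 17496.
For the inductive step, assume it holds for an arbitrary p ≥ 9, so 3^p ≥ 24p^3.
Then 3^(p + 1) = 3·(3^p) ≥ 3·(24p^3).
Also, for p ≥ 9 we have 3·(24p^3) ≥ 24(p+1)^3, since 3 ≥ (1 + 1/p)^3 for all p ≥ 9.
Combining, 3^(p + 1) ≥ 24(p+1)^3.
By the principle of mathematical induction, the result holds for all N ≥ 9.
Hence the smallest such M is 9.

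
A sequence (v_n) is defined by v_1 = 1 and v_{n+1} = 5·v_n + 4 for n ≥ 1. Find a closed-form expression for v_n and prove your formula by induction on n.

Computing the first terms: v_1 = 1, v_2 = 9, v_3 = 49. This suggests v_n = 2·5^(n - 1) - 1.
Base case (n = 1): the formula gives 1 = 1 = v_1.
Suppose the result is true for n = j, so v_j = 2·5^(j - 1) - 1.
Then v_{j+1} = 5·v_j + 4 = 5·(2·5^(j - 1) - 1) + 4 = 2·5^j - 1 = 2·5^((j+1) - 1) - 1,
which is the claimed formula at n = j+1.
This completes the induction.

v_n = 2·5^(n - 1) - 1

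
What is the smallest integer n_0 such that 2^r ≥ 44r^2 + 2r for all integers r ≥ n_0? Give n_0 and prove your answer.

At r = 12: 4096 < 6360, so the inequality fails and n_0 ≥ 13. We prove 2^r ≥ 44r^2 + 2r for all r ≥ 13.
Base case (r = 13): 2^r = 8192 and 44r^2 + 2r = 7462, so 8192 ≥ 7462.
Inductive step: assume the claim holds for r = m, so 2^m ≥ 44m^2 + 2m.
Then 2^(m + 1) = 2·(2^m) ≥ 2·(44m^2 + 2m).
Also, for m ≥ 13 we have 2·(44m^2 + 2m) ≥ 44(m+1)^2 + 2(m+1), since 2·(44m^2 + 2m) − (44(m+1)^2 + 2(m+1)) = 44m^2 - 86m - 46, which is nonnegative for all m ≥ 13.
Combining, 2^(m + 1) ≥ 44(m+1)^2 + 2(m+1).
Hence, by induction on r, the claim holds for every r ≥ 13.
Hence the smallest such n_0 is 13.

n_0 = 13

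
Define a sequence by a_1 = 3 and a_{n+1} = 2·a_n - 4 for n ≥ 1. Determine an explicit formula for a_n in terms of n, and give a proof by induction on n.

a_n = -2^(n - 1) + 4

Computing the first terms: a_1 = 3, a_2 = 2, a_3 = 0. This suggests a_n = -2^(n - 1) + 4.
Base case (n = 1): the formula gives 3 = 3 = a_1.
Inductive step: assume the claim holds for n = m, so a_m = -2^(m - 1) + 4.
Then a_{m+1} = 2·a_m - 4 = 2·(-2^(m - 1) + 4) - 4 = -2^m + 4 = -2^((m+1) - 1) + 4,
which is the claimed formula at n = m+1.
This completes the induction.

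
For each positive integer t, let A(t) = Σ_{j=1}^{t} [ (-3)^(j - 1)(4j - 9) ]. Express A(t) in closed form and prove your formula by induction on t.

We claim A(t) = (-3)^t(-t + 2) - 2 for all t ≥ 1.
Base case (t = 1): A(1) = -5, and the closed form gives -5. They agree.
For the inductive step, assume it holds for an arbitrary j ≥ 1, so A(j) = (-3)^j(-j + 2) - 2.
Then A(j+1) = A(j) + ((-3)^j(4j - 5)) = ((-3)^j(-j + 2) - 2) + ((-3)^j(4j - 5)).
Simplifying, A(j+1) = -(-3)^(j + 1)j + (-3)^(j + 1) - 2 = (-3)^(j+1)(-(j+1) + 2) - 2,
which is the closed form with t = j+1.
By induction, the statement is established for all t ≥ 1.

A(t) = (-3)^t(-t + 2) - 2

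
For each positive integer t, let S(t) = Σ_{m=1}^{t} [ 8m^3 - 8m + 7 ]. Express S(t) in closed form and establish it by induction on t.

We claim S(t) = t(2t^3 + 4t^2 - 2t + 3) for all t ≥ 1.
When t = 1: S(1) = 7, and the closed form gives 7. They agree.
Inductive step: assume the claim holds for t = m, so S(m) = m(2m^3 + 4m^2 - 2m + 3).
Then S(m+1) = S(m) + (-8m + 8(m + 1)^3 - 1) = (m(2m^3 + 4m^2 - 2m + 3)) + (-8m + 8(m + 1)^3 - 1).
Simplifying, S(m+1) = (m + 1)(2m^3 + 10m^2 + 12m + 7) = (m+1)(2(m+1)^3 + 4(m+1)^2 - 2(m+1) + 3),
which is the closed form with t = m+1.
By the principle of mathematical induction, the result holds for all t ≥ 1.

S(t) = t(2t^3 + 4t^2 - 2t + 3)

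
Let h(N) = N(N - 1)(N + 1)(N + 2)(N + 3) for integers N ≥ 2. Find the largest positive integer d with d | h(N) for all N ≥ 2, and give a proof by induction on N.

Computing the first values: h(2) = 120 and h(3) = 720; gcd(120, 720) = 120, so d ≤ 120.
We prove 120 | N(N - 1)(N + 1)(N + 2)(N + 3) for all N ≥ 2 by induction on N.
When N = 2: h(2) = 120 = 120·(1), so 120 | h(2).
For the inductive step, assume it holds for an arbitrary i ≥ 2, i.e. 120 | h(i). Then
h(i+1) − h(i) = i·(i+1)·(i+2)·(i+3)·(i+4) − (i-1)·i·(i+1)·(i+2)·(i+3) = i·(i+1)·(i+2)·(i+3)·[(i+4) − (i-1)] = 5·i·(i+1)·(i+2)·(i+3). The product of 4 consecutive integers is divisible by (4)! = 24, so h(i+1) − h(i) is divisible by 5·24 = 120. By the inductive hypothesis 120 | h(i), hence 120 | h(i+1).
By induction, the statement is established for all N ≥ 2.
Therefore the largest such d is 120.

d = 120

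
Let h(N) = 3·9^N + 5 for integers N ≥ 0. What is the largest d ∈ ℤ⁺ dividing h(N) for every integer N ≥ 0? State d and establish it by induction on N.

Computing the first values: h(0) = 8 and h(1) = 32; gcd(8, 32) = 8, so d ≤ 8.
We prove 8 | 3·9^N + 5 for all N ≥ 0 by induction on N.
Base case (N = 0): h(0) = 8 = 8·(1), so 8 | h(0).
Inductive step: assume the claim holds for N = j, i.e. 8 | h(j). Then
h(j+1) = 3·9^(j+1) + 5 = 9·(3·9^j + 5) - 40 = 9·h(j) - 40. The first term is divisible by 8 by the inductive hypothesis, and -40 is divisible by 8. Hence 8 | h(j+1).
By the principle of mathematical induction, the result holds for all N ≥ 0.
Therefore the largest such d is 8.

d = 8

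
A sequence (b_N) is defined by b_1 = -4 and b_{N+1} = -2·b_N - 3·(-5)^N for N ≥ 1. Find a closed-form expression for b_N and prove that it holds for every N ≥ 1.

Computing the first terms: b_1 = -4, b_2 = 23, b_3 = -121. This suggests b_N = (-2)^(N - 1) + (-5)^N.
When N = 1: the formula gives -4 = -4 = b_1.
Inductive step: assume the claim holds for N = k, so b_k = (-2)^(k - 1) + (-5)^k.
Then b_{k+1} = -2·b_k - 3·(-5)^k = -2·((-2)^(k - 1) + (-5)^k) - 3·(-5)^k = (-2)^k + (-5)^(k + 1) = (-2)^((k+1) - 1) + (-5)^(k+1),
which is the claimed formula at N = k+1.
By induction, the statement is established for all N ≥ 1.

b_N = (-2)^(N - 1) + (-5)^N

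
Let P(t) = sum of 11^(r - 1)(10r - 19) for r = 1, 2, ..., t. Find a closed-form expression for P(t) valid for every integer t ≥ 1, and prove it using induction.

We claim P(t) = 11^t(t - 2) + 2 for all t ≥ 1.
Base step (t = 1): P(1) = -9, and the closed form gives -9. They agree.
For the inductive step, assume it holds for an arbitrary r ≥ 1, so P(r) = 11^r(r - 2) + 2.
Then P(r+1) = P(r) + (11^r(10r - 9)) = (11^r(r - 2) + 2) + (11^r(10r - 9)).
Simplifying, P(r+1) = 11^(r + 1)r - 11^(r + 1) + 2 = 11^(r+1)((r+1) - 2) + 2,
which is the closed form with t = r+1.
By the principle of mathematical induction, the result holds for all t ≥ 1.

P(t) = 11^t(t - 2) + 2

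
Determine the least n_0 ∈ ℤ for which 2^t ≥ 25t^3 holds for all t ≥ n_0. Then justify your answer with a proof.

At t = 16: 65536 < 102400, so the inequality fails and n_0 ≥ 17. We prove 2^t ≥ 25t^3 for all t ≥ 17.
For the base case t = 17: 2^t = 131072 and 25t^3 = 122825, so 131072 ≥ 122825.
Inductive step: suppose the statement holds for some i ≥ 17, so 2^i ≥ 25i^3.
Then 2^(i + 1) = 2·(2^i) ≥ 2·(25i^3).
Also, for i ≥ 17 we have 2·(25i^3) ≥ 25(i+1)^3, since 2 ≥ (1 + 1/i)^3 for all i ≥ 17.
Combining, 2^(i + 1) ≥ 25(i+1)^3.
Hence, by induction on t, the claim holds for every t ≥ 17.
Hence the smallest such n_0 is 17.

n_0 = 17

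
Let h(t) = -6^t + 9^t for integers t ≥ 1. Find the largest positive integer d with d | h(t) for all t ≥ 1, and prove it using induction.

Computing the first values: h(1) = 3 and h(2) = 45; gcd(3, 45) = 3, so d ≤ 3.
We prove 3 | -6^t + 9^t for all t ≥ 1 by induction on t.
For the base case t = 1: h(1) = 3 = 3·(1), so 3 | h(1).
Suppose the result is true for t = m, i.e. 3 | h(m). Then
9^{m+1} − 6^{m+1} = 9·9^m − 6·6^m = 9·(9^m − 6^m) + (3)·6^m. The first term is divisible by 3 by the inductive hypothesis, and the second term (3)·6^m is divisible by 3 since 3 | 3. Hence 3 | h(m+1).
This completes the induction.
Therefore the largest such d is 3.

d = 3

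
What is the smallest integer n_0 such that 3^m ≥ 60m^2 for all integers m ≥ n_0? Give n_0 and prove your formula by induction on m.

At m = 7: 2187 < 2940, so the inequality fails and n_0 ≥ 8. We prove 3^m ≥ 60m^2 for all m ≥ 8.
Base case (m = 8): 3^m = 6561 and 60m^2 = 3840, so 6561 ≥ 3840.
For the inductive step, assume it holds for an arbitrary r ≥ 8, so 3^r ≥ 60r^2.
Then 3^(r + 1) = 3·(3^r) ≥ 3·(60r^2).
Also, for r ≥ 8 we have 3·(60r^2) ≥ 60(r+1)^2, since 3 ≥ (1 + 1/r)^2 for all r ≥ 8.
Combining, 3^(r + 1) ≥ 60(r+1)^2.
This completes the induction.
Hence the smallest such n_0 is 8.

n_0 = 8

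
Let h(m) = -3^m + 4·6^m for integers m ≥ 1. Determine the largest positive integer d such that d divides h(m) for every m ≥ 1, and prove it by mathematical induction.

d = 3

Computing the first values: h(1) = 21 and h(2) = 135; gcd(21, 135) = 3, so d ≤ 3.
We prove 3 | -3^m + 4·6^m for all m ≥ 1 by induction on m.
Base case (m = 1): h(1) = 21 = 3·(7), so 3 | h(1).
Suppose the result is true for m = i, i.e. 3 | h(i). Then
h(i+1) − 6·h(i) = (-3^(i+1) + 4·6^(i+1)) − 6·(-3^i + 4·6^i) = (-1)·3^i·(3 − 6) = (3)·3^i. Since 3 | h(i) by the inductive hypothesis, 3 | 6·h(i); and 3 | 3 since 3 = 3·1. Therefore 3 | h(i+1).
By the principle of mathematical induction, the result holds for all m ≥ 1.
Therefore the largest such d is 3.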